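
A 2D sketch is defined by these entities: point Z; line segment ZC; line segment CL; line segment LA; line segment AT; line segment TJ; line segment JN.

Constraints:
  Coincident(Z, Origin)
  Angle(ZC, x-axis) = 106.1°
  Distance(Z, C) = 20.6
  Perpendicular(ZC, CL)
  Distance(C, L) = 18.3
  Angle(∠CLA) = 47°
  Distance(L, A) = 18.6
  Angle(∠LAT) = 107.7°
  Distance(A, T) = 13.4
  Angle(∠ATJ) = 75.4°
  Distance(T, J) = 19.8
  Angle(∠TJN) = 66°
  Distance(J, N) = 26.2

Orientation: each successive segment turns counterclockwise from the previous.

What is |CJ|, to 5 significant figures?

9.5882

Z is at the origin; ZC runs at 106.1° with length 20.6, so C = (-5.7127, 19.792). ZC is perpendicular to CL, so CL runs at -163.90°; with |CL| = 18.3, L = (-23.295, 14.717). ∠CLA = 47.0° gives LA at -30.900° from the x-axis; with |LA| = 18.6, A = (-7.3349, 5.1653). ∠LAT = 107.7° gives AT at 41.400° from the x-axis; with |AT| = 13.4, T = (2.7166, 14.027). ∠ATJ = 75.4° gives TJ at 146.00° from the x-axis; with |TJ| = 19.8, J = (-13.698, 25.099). Then |CJ| = |J − C| = 9.5882.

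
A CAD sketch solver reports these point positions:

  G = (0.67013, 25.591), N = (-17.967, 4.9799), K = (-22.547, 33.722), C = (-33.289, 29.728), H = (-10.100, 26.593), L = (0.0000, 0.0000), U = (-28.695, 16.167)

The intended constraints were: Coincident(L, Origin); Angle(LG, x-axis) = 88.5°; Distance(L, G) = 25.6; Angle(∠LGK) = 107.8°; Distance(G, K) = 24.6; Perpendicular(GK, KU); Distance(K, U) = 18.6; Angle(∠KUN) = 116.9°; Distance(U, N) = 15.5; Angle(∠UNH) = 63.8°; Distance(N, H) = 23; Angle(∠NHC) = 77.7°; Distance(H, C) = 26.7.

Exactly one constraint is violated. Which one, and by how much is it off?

Distance(H, C) = 26.7 — off by 3.30.

L = (0.00, 0.00) ✓; LG at 88.50° ✓; |LG| = 25.60 ✓; ∠LGK = 107.8° ✓; |GK| = 24.60 ✓; ∠(GK, KU) = 90.00° ✓; |KU| = 18.60 ✓; ∠KUN = 116.9° ✓; |UN| = 15.50 ✓; ∠UNH = 63.80° ✓; |NH| = 23.00 ✓; ∠NHC = 77.70° ✓; |HC| = 23.40 ✗.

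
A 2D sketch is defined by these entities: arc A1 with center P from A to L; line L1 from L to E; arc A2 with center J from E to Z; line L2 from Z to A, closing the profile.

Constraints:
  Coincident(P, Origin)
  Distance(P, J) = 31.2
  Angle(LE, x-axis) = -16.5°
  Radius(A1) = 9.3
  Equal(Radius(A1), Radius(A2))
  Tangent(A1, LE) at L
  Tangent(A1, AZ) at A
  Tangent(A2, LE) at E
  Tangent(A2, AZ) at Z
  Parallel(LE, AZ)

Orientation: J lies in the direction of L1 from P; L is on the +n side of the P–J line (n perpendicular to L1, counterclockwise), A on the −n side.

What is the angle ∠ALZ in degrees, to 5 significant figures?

59.199°

Tangency of A1 to both parallel lines with radius 9.3 puts L and A at P ± 9.3·n: L = (2.6413, 8.9170), A = (-2.6413, -8.9170). Equal radii place E and Z the same way about J: E = J + 9.3·n = (32.557, 0.055745), Z = J − 9.3·n = (27.274, -17.778). Then cos ∠ALZ = LA·LZ / (|LA||LZ|), giving 59.199°.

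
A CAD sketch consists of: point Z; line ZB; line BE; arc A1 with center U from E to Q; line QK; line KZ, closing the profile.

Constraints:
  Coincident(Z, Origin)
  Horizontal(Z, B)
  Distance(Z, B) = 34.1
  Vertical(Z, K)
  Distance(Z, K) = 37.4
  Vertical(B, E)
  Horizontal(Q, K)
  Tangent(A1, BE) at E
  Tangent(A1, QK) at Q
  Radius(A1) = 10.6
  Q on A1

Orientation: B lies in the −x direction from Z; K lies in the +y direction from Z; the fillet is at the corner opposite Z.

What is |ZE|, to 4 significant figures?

43.37

The virtual corner opposite Z is at (-34.10, 37.40). The tangent condition forces UE to be normal to BE and tangency of A1 to QK means the radius UQ is perpendicular to QK, with radius 10.6, so the center U sits 10.6 in from both sides at U = (-23.50, 26.80). That places the tangent points at E = (-34.10, 26.80) on BE and Q = (-23.50, 37.40) on QK. Then |ZE| = |E − Z| = 43.37.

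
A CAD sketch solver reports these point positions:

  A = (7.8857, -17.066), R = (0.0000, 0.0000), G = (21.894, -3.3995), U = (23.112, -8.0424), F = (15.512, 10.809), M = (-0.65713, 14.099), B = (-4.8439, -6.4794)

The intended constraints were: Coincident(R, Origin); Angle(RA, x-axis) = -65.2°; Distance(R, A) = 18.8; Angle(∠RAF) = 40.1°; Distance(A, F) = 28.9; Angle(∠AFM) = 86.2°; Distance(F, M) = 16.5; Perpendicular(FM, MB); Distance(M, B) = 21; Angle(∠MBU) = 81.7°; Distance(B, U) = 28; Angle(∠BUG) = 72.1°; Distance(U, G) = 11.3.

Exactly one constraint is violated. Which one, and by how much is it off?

Distance(U, G) = 11.3 — off by 6.50.

R = (0.00, 0.00) ✓; RA at -65.20° ✓; |RA| = 18.80 ✓; ∠RAF = 40.10° ✓; |AF| = 28.90 ✓; ∠AFM = 86.20° ✓; |FM| = 16.50 ✓; ∠(FM, MB) = 90.00° ✓; |MB| = 21.00 ✓; ∠MBU = 81.70° ✓; |BU| = 28.00 ✓; ∠BUG = 72.10° ✓; |UG| = 4.800 ✗.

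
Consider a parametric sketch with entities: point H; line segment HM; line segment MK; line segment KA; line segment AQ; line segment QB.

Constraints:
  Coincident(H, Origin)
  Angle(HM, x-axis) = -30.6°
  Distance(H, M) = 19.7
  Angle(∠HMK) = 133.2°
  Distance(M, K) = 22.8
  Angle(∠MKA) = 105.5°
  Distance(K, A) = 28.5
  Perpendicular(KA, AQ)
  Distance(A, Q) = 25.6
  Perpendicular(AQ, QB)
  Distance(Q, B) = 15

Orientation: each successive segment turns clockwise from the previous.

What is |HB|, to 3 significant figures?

16.2

The perpendicularity gives AQ at right angles to KA, so AQ runs at 118°; with |AQ| = 25.6, Q = (-15.3, -23.1). AQ is perpendicular to QB, so QB runs at 28.1°; with |QB| = 15.0, B = (-2.04, -16.1). Then |HB| = |B − H| = 16.2.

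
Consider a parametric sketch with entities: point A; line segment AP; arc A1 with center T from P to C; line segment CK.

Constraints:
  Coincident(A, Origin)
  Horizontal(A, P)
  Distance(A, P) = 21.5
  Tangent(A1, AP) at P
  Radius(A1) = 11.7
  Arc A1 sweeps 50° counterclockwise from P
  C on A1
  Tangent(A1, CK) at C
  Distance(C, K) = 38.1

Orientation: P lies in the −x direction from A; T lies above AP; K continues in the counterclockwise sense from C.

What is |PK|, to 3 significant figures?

47.2

A is at the origin; AP is horizontal with |AP| = 21.5 and P on the −x side, so P = (-21.5, 0.00). Since A1 is tangent to AP there, TP ⟂ AP, so T = P + (0, 11.7) = (-21.5, 11.7). On A1, P sits at bearing -90° from T; a 50° counterclockwise sweep puts C at bearing -40°, so C = T + 11.7·(cos -40°, sin -40°) = (-12.5, 4.18). A1 meets CK tangentially, so TC is at right angles to CK, so CK runs along (−sin -40°, cos -40°); with |CK| = 38.1, K = (12.0, 33.4). Then |PK| = |K − P| = 47.2.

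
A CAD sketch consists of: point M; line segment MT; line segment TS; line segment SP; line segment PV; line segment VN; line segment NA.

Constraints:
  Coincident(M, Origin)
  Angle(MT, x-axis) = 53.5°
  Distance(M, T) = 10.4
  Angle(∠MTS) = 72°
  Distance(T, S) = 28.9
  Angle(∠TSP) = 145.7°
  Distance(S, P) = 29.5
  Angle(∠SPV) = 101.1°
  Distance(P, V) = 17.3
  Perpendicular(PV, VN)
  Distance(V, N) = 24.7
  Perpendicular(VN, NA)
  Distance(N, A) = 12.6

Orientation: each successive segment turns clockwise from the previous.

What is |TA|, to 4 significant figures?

30.83

The perpendicularity gives VN at right angles to PV, so VN runs at 102.3°; with |VN| = 24.7, N = (1.422, -24.21). VN ⟂ NA, so NA runs at 12.30°; with |NA| = 12.6, A = (13.73, -21.53). Then |TA| = |A − T| = 30.83.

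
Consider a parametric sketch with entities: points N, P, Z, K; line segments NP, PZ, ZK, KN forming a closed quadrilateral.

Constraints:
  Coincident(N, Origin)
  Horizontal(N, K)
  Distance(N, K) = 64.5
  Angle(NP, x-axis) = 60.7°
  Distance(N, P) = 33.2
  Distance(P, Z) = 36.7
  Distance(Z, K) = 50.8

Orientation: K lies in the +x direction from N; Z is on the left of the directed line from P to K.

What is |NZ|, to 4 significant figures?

67.59

Checks: |PZ| = 36.70 ✓; |ZK| = 50.80 ✓.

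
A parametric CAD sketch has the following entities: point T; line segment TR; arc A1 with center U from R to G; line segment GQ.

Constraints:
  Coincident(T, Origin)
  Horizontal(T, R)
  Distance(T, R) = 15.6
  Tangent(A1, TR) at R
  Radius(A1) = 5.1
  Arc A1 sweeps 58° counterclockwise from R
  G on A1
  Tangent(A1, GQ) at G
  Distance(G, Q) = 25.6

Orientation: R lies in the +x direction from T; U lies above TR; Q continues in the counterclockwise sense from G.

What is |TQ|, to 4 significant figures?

41.27

T is at the origin; TR is horizontal with |TR| = 15.6 and R on the +x side, so R = (15.60, 0.000). Since A1 is tangent to TR there, UR ⟂ TR, so U = R + (0, 5.1) = (15.60, 5.100). On A1, R sits at bearing -90° from U; a 58° counterclockwise sweep puts G at bearing -32°, so G = U + 5.1·(cos -32°, sin -32°) = (19.93, 2.397). The tangent condition forces UG to be normal to GQ, so GQ runs along (−sin -32°, cos -32°); with |GQ| = 25.6, Q = (33.49, 24.11). Then |TQ| = |Q − T| = 41.27.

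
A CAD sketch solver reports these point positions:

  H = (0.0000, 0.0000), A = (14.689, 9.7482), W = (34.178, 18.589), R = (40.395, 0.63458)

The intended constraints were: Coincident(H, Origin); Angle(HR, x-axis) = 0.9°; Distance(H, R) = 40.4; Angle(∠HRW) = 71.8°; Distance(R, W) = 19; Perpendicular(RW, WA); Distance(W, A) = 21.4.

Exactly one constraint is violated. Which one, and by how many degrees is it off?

Perpendicular(RW, WA) — off by 5.30°.

H = (0.00, 0.00) ✓; HR at 0.9000° ✓; |HR| = 40.40 ✓; ∠HRW = 71.80° ✓; |RW| = 19.00 ✓; ∠(RW, WA) = 95.30° ✗; |WA| = 21.40 ✓.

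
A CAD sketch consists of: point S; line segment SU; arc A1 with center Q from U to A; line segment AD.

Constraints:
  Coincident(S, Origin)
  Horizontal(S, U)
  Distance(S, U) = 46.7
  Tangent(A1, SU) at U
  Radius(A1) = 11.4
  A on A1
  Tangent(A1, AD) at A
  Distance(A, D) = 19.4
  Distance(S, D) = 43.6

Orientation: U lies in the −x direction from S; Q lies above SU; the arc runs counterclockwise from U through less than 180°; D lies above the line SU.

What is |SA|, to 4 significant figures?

36.74

Checks: |SU| = 46.70 ✓; ∠(QU, US) = 90.00° ✓; |QU| = 11.40 ✓; |QA| = 11.40 ✓; ∠(QA, AD) = 90.00° ✓; |AD| = 19.40 ✓; |SD| = 43.60 ✓.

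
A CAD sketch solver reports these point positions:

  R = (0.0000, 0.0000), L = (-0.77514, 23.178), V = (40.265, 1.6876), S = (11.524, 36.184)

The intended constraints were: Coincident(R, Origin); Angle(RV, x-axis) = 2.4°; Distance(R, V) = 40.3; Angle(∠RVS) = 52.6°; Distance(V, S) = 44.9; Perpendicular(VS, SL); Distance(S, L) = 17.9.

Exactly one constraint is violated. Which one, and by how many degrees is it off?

Perpendicular(VS, SL) — off by 6.80°.

R = (0.00, 0.00) ✓; RV at 2.400° ✓; |RV| = 40.30 ✓; ∠RVS = 52.60° ✓; |VS| = 44.90 ✓; ∠(VS, SL) = 96.80° ✗; |SL| = 17.90 ✓.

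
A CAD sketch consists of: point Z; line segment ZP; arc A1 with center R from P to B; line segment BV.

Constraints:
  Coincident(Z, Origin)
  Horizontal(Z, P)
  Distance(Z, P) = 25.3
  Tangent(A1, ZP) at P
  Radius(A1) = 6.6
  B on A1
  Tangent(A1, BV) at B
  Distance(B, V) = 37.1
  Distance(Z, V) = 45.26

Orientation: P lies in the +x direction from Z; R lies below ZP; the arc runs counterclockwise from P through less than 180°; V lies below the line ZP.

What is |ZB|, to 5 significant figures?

19.643

Checks: |RB| = 6.600 ✓; ∠(RB, BV) = 90.00° ✓; |BV| = 37.10 ✓; |ZV| = 45.26 ✓.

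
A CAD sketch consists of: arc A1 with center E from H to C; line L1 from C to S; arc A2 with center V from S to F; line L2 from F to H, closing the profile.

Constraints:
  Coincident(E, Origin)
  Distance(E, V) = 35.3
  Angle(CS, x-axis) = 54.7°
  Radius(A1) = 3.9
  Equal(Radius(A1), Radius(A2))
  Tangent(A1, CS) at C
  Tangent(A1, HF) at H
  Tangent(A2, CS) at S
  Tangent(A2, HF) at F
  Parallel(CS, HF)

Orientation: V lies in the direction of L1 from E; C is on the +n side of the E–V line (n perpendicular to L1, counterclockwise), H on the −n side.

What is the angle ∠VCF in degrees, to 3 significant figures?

6.16°

Tangency of A1 to both parallel lines with radius 3.9 puts C and H at E ± 3.9·n: C = (-3.18, 2.25), H = (3.18, -2.25). Equal radii place S and F the same way about V: S = V + 3.9·n = (17.2, 31.1), F = V − 3.9·n = (23.6, 26.6). Then cos ∠VCF = CV·CF / (|CV||CF|), giving 6.16°.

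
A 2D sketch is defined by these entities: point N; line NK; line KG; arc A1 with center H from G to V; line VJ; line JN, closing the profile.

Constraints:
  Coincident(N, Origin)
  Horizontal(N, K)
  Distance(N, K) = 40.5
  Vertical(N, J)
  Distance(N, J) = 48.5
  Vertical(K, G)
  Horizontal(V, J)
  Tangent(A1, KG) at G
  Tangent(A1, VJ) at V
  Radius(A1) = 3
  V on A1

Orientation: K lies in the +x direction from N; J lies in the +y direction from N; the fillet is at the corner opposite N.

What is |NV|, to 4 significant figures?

61.31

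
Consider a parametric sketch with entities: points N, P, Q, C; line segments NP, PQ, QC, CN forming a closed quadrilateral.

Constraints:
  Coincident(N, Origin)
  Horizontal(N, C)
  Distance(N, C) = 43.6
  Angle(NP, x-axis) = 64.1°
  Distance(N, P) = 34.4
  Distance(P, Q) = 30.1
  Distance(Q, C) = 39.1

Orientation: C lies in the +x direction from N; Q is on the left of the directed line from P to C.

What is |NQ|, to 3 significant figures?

58.9

Checks: |PQ| = 30.10 ✓; |QC| = 39.10 ✓.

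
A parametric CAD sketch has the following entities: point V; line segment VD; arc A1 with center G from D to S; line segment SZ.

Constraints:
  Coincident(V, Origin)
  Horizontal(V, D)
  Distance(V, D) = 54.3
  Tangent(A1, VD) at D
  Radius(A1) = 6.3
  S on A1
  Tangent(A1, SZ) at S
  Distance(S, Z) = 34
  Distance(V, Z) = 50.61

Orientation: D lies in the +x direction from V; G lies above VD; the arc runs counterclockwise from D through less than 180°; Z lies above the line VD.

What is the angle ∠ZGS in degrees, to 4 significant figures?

79.50°

Checks: |GS| = 6.300 ✓; ∠(GS, SZ) = 90.00° ✓; |SZ| = 34.00 ✓; |VZ| = 50.61 ✓.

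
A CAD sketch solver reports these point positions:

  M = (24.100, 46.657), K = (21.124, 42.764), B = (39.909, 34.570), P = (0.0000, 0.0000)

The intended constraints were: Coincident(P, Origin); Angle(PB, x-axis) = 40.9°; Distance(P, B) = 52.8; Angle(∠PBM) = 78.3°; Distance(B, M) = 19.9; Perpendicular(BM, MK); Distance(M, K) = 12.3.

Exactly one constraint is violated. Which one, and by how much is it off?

Distance(M, K) = 12.3 — off by 7.40.

P = (0.00, 0.00) ✓; PB at 40.90° ✓; |PB| = 52.80 ✓; ∠PBM = 78.30° ✓; |BM| = 19.90 ✓; ∠(BM, MK) = 90.00° ✓; |MK| = 4.900 ✗.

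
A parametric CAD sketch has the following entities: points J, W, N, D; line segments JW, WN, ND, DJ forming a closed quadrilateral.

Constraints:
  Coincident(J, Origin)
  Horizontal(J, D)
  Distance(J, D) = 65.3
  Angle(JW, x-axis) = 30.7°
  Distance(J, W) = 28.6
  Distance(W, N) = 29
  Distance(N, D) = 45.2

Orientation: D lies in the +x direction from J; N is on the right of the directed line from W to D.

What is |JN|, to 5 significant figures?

26.608

Checks: |WN| = 29.00 ✓; |ND| = 45.20 ✓.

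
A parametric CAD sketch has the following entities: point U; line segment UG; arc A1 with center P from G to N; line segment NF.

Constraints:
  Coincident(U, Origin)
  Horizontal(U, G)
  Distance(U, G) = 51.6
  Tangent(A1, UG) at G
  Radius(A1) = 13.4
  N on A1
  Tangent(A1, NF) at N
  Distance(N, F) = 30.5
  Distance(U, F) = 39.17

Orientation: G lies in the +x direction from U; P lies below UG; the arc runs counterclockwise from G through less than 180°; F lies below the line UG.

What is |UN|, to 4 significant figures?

40.89

Checks: |PN| = 13.40 ✓; ∠(PN, NF) = 90.00° ✓; |NF| = 30.50 ✓; |UF| = 39.17 ✓.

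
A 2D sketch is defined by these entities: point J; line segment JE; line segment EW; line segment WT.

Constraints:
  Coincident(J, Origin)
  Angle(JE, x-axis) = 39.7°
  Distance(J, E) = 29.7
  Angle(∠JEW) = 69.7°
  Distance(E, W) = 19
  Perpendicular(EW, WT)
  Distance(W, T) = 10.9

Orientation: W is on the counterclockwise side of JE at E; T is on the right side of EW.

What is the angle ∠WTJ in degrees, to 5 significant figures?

12.647°

J is at the origin; JE runs at 39.7° with length 29.7, so E = 29.7·(cos 39.7°, sin 39.7°) = (22.851, 18.971). ∠JEW = 69.7°, so EW runs at 39.7° + (180° − 69.7°) = 150.00° from the x-axis; with |EW| = 19.0, W = E + 19.0·(cos 150.00°, sin 150.00°) = (6.3967, 28.471). The perpendicularity gives WT at right angles to EW; with |WT| = 10.9 on the right of EW, T = W + 10.9·(0.50000, 0.86603) = (11.847, 37.911). Then cos ∠WTJ = TW·TJ / (|TW||TJ|), giving 12.647°.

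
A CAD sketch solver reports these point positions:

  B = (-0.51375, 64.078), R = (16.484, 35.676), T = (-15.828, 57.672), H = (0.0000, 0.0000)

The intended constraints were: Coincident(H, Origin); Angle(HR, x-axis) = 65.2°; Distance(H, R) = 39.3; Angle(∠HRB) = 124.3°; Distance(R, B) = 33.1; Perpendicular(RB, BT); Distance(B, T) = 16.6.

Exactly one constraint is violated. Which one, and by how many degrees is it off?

Perpendicular(RB, BT) — off by 8.20°.

H = (0.00, 0.00) ✓; HR at 65.20° ✓; |HR| = 39.30 ✓; ∠HRB = 124.3° ✓; |RB| = 33.10 ✓; ∠(RB, BT) = 81.80° ✗; |BT| = 16.60 ✓.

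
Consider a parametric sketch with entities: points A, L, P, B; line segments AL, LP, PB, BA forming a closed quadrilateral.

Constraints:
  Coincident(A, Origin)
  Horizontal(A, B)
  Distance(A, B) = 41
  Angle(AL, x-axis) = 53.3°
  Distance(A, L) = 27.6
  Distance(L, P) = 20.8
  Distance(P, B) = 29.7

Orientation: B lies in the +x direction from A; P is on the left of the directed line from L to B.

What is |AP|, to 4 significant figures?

46.42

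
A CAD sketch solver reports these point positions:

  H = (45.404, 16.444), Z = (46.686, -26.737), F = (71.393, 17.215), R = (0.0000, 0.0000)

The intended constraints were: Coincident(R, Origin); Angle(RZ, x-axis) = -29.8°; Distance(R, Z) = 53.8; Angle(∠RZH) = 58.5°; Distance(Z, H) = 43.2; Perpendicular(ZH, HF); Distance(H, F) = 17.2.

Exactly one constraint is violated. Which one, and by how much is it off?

Distance(H, F) = 17.2 — off by 8.80.

R = (0.00, 0.00) ✓; RZ at -29.80° ✓; |RZ| = 53.80 ✓; ∠RZH = 58.50° ✓; |ZH| = 43.20 ✓; ∠(ZH, HF) = 90.00° ✓; |HF| = 26.00 ✗.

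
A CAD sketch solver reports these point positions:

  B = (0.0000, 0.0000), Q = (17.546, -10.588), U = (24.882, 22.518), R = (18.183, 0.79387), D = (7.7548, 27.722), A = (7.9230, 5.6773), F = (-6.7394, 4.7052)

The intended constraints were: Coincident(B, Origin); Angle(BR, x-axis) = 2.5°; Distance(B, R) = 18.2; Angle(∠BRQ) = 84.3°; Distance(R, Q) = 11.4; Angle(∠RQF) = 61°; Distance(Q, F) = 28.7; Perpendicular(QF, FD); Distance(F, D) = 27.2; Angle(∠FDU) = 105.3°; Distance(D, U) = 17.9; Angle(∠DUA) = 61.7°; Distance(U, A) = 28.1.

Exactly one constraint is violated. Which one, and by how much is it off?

Distance(U, A) = 28.1 — off by 4.20.

B = (0.00, 0.00) ✓; BR at 2.500° ✓; |BR| = 18.20 ✓; ∠BRQ = 84.30° ✓; |RQ| = 11.40 ✓; ∠RQF = 61.00° ✓; |QF| = 28.70 ✓; ∠(QF, FD) = 90.00° ✓; |FD| = 27.20 ✓; ∠FDU = 105.3° ✓; |DU| = 17.90 ✓; ∠DUA = 61.70° ✓; |UA| = 23.90 ✗.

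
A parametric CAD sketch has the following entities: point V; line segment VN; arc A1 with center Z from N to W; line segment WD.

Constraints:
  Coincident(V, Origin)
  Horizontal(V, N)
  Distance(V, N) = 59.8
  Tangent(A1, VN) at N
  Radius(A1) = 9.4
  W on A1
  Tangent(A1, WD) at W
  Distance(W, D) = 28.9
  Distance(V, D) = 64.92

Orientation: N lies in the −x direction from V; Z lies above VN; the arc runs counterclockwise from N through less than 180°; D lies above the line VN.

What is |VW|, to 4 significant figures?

51.38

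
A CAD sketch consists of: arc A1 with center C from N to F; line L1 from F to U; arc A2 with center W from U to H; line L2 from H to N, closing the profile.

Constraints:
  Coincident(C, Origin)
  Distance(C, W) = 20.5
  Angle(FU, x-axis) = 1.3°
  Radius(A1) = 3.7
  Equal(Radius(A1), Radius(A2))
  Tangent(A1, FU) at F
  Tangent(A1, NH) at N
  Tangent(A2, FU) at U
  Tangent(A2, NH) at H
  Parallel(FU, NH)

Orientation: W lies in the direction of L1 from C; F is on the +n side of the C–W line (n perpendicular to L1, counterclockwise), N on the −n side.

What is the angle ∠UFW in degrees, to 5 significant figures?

10.231°

Tangency of A1 to both parallel lines with radius 3.7 puts F and N at C ± 3.7·n: F = (-0.083943, 3.6990), N = (0.083943, -3.6990). Equal radii place U and H the same way about W: U = W + 3.7·n = (20.411, 4.1641), H = W − 3.7·n = (20.579, -3.2340). Then cos ∠UFW = FU·FW / (|FU||FW|), giving 10.231°.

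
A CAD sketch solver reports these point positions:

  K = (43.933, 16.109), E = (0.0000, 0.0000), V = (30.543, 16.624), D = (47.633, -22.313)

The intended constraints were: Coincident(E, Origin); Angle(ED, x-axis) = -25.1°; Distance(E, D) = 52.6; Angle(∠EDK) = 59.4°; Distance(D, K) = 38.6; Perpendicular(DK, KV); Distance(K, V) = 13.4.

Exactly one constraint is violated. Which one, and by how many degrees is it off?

Perpendicular(DK, KV) — off by 7.70°.

E = (0.00, 0.00) ✓; ED at -25.10° ✓; |ED| = 52.60 ✓; ∠EDK = 59.40° ✓; |DK| = 38.60 ✓; ∠(DK, KV) = 82.30° ✗; |KV| = 13.40 ✓.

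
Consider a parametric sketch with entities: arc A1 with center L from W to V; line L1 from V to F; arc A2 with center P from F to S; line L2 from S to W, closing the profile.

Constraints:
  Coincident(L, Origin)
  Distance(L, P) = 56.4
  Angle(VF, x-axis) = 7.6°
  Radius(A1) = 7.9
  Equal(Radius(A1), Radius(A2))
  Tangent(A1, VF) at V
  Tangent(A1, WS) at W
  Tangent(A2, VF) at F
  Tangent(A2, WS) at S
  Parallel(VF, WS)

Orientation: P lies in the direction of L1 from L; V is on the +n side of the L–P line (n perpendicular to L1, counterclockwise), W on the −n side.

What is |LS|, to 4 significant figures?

56.95

Tangency of A1 to both parallel lines with radius 7.9 puts V and W at L ± 7.9·n: V = (-1.045, 7.831), W = (1.045, -7.831). Equal radii place F and S the same way about P: F = P + 7.9·n = (54.86, 15.29), S = P − 7.9·n = (56.95, -0.3713). Then |LS| = |S − L| = 56.95.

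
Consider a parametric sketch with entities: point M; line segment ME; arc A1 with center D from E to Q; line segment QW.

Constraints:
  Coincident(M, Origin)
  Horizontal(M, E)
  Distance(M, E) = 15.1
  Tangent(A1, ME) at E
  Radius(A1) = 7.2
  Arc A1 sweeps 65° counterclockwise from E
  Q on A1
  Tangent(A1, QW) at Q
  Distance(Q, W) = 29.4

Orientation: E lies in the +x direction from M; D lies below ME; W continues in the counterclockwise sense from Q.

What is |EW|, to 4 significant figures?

36.17

M is at the origin; ME is horizontal with |ME| = 15.1 and E on the +x side, so E = (15.10, 0.000). The tangent condition forces DE to be normal to ME, so D = E + (0, -7.2) = (15.10, -7.200). On A1, E sits at bearing 90° from D; a 65° counterclockwise sweep puts Q at bearing 155°, so Q = D + 7.2·(cos 155°, sin 155°) = (8.575, -4.157). Tangency of A1 to QW means the radius DQ is perpendicular to QW, so QW runs along (−sin 155°, cos 155°); with |QW| = 29.4, W = (-3.850, -30.80). Then |EW| = |W − E| = 36.17.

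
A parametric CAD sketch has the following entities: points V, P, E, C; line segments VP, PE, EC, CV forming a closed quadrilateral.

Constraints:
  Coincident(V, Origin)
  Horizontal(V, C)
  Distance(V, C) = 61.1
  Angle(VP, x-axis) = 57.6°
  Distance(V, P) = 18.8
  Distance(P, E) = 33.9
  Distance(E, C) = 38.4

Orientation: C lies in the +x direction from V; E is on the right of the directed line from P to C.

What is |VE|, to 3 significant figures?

29.2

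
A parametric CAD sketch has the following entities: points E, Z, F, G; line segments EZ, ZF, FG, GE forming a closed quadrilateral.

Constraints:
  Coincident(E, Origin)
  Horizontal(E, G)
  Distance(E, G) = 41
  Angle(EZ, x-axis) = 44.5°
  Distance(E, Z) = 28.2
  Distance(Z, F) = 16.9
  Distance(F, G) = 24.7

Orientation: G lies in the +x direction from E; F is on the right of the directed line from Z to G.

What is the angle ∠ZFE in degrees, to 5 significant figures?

113.44°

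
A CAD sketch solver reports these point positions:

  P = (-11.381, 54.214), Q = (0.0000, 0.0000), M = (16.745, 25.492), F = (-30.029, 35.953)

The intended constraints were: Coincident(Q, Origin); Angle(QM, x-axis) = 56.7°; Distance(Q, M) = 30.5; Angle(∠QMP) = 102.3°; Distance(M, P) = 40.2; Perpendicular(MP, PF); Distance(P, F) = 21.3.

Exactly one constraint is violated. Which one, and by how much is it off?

Distance(P, F) = 21.3 — off by 4.80.

Q = (0.00, 0.00) ✓; QM at 56.70° ✓; |QM| = 30.50 ✓; ∠QMP = 102.3° ✓; |MP| = 40.20 ✓; ∠(MP, PF) = 90.00° ✓; |PF| = 26.10 ✗.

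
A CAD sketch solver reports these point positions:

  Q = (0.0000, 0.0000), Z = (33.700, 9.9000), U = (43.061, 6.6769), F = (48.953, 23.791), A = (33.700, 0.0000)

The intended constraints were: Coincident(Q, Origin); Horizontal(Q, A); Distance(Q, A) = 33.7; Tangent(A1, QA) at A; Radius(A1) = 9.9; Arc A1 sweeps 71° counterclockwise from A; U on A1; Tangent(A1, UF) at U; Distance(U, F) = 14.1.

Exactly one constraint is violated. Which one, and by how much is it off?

Distance(U, F) = 14.1 — off by 4.00.

Q = (0.00, 0.00) ✓; Q.y = 0.00, A.y = 0.00 ✓; |QA| = 33.70 ✓; ∠(ZA, AQ) = 90.00° ✓; |ZA| = 9.900 ✓; bearing(Z→U) − bearing(Z→A) = 71.00° ✓; |ZU| = 9.900 ✓; ∠(ZU, UF) = 90.00° ✓; |UF| = 18.10 ✗.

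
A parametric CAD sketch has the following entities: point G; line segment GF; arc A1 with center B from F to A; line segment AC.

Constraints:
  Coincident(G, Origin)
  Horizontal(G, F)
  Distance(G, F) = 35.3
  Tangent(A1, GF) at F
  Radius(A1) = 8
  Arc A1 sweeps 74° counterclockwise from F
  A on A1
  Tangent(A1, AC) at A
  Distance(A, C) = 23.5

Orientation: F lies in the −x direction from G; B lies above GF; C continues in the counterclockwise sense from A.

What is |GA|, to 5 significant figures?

28.211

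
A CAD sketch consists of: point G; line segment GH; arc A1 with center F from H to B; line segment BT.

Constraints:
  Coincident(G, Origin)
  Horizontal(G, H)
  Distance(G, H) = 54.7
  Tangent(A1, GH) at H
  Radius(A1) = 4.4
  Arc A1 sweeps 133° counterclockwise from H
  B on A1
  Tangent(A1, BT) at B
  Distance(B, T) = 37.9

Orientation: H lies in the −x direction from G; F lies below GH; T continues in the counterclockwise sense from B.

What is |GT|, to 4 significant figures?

47.56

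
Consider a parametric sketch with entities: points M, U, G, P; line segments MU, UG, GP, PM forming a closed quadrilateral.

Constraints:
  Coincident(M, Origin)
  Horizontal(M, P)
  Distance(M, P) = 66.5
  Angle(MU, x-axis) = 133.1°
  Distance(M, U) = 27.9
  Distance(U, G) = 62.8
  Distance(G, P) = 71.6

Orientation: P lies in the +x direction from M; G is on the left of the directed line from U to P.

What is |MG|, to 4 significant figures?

67.43

Checks: |UG| = 62.80 ✓; |GP| = 71.60 ✓.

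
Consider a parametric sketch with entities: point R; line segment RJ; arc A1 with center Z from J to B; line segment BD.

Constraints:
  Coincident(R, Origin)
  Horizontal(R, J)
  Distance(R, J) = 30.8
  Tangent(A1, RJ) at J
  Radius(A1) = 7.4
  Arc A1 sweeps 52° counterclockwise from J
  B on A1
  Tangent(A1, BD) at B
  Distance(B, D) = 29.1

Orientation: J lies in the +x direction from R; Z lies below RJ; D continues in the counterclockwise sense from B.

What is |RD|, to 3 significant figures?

26.7

R is at the origin; R and J share the same y with |RJ| = 30.8 and J on the +x side, so J = (30.8, 0.00). A1 meets RJ tangentially, so ZJ is at right angles to RJ, so Z = J + (0, -7.4) = (30.8, -7.40). On A1, J sits at bearing 90° from Z; a 52° counterclockwise sweep puts B at bearing 142°, so B = Z + 7.4·(cos 142°, sin 142°) = (25.0, -2.84). A1 meets BD tangentially, so ZB is at right angles to BD, so BD runs along (−sin 142°, cos 142°); with |BD| = 29.1, D = (7.05, -25.8). Then |RD| = |D − R| = 26.7.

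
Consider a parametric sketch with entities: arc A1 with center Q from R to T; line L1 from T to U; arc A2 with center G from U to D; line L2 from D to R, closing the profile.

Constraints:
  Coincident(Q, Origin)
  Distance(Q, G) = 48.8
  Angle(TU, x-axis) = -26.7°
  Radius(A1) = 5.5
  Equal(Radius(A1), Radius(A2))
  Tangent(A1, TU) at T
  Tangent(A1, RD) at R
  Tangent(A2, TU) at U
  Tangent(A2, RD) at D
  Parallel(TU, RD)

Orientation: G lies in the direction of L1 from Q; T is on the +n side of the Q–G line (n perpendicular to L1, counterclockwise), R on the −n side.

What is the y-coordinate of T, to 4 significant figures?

4.914

The slot axis is L1's direction at -26.7°, so u = (cos -26.7°, sin -26.7°) = (0.8934, -0.4493) and n = (−sin -26.7°, cos -26.7°) = (0.4493, 0.8934). Q is at the origin and G lies 48.8 along u from Q, so G = 48.8·u = (43.60, -21.93). Tangency of A1 to both parallel lines with radius 5.5 puts T and R at Q ± 5.5·n: T = (2.471, 4.914), R = (-2.471, -4.914). So T.y = 4.914.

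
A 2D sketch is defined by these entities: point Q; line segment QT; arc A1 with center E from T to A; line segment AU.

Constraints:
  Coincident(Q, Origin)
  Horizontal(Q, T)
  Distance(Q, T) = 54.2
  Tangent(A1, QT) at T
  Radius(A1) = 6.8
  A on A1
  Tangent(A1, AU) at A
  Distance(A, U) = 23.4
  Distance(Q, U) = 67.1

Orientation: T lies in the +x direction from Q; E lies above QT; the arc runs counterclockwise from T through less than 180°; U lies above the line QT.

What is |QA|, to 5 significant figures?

61.409

Checks: ∠(ET, TQ) = 90.00° ✓; |ET| = 6.800 ✓; |EA| = 6.800 ✓; ∠(EA, AU) = 90.00° ✓; |AU| = 23.40 ✓; |QU| = 67.10 ✓.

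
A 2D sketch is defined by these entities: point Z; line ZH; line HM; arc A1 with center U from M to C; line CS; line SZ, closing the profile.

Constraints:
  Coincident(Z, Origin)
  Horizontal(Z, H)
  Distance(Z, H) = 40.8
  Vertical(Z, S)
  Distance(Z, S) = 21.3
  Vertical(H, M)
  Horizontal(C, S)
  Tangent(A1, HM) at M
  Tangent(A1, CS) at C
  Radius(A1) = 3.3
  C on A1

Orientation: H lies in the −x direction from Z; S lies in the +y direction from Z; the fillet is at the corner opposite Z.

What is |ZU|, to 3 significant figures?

41.6

Z is at the origin; Z and H share the same y with |ZH| = 40.8 and H on the −x side, so H = (-40.8, 0.00). Z and S share the same x with |ZS| = 21.3 and S on the +y side, so S = (0.00, 21.3). The virtual corner opposite Z is at (-40.8, 21.3). A1 meets HM tangentially, so UM is at right angles to HM and tangency of A1 to CS means the radius UC is perpendicular to CS, with radius 3.3, so the center U sits 3.3 in from both sides at U = (-37.5, 18.0). Then |ZU| = |U − Z| = 41.6.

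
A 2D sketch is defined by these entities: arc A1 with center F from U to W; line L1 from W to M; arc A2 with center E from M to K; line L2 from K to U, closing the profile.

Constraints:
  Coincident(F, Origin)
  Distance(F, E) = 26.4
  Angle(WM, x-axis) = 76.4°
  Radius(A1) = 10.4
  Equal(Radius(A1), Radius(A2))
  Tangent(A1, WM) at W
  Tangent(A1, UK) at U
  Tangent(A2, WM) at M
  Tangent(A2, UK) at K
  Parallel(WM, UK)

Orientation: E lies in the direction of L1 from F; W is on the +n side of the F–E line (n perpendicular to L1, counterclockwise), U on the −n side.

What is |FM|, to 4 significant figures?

28.37

Tangency of A1 to both parallel lines with radius 10.4 puts W and U at F ± 10.4·n: W = (-10.11, 2.445), U = (10.11, -2.445). Equal radii place M and K the same way about E: M = E + 10.4·n = (-3.901, 28.11), K = E − 10.4·n = (16.32, 23.21). Then |FM| = |M − F| = 28.37.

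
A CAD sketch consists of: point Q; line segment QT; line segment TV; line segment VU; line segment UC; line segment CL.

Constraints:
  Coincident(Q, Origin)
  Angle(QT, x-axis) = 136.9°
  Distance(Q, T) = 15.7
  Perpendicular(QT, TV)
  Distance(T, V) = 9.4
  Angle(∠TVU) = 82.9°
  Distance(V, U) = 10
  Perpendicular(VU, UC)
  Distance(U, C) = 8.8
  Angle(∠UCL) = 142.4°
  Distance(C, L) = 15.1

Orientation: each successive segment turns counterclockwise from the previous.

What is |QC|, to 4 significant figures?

6.888

∠TVU = 82.9° gives VU at -36.00° from the x-axis; with |VU| = 10.0, U = (-9.796, -2.014). VU is perpendicular to UC, so UC runs at 54.00°; with |UC| = 8.8, C = (-4.624, 5.105). Then |QC| = |C − Q| = 6.888.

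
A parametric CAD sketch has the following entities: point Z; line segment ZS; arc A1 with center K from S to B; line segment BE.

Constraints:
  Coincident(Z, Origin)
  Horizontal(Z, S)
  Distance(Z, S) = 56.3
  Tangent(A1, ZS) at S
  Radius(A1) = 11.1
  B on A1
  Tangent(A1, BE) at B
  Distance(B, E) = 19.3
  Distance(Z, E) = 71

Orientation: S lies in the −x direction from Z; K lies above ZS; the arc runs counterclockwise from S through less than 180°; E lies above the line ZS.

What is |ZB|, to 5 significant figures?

52.582

Checks: |KB| = 11.10 ✓; ∠(KB, BE) = 90.00° ✓; |BE| = 19.30 ✓; |ZE| = 71.00 ✓.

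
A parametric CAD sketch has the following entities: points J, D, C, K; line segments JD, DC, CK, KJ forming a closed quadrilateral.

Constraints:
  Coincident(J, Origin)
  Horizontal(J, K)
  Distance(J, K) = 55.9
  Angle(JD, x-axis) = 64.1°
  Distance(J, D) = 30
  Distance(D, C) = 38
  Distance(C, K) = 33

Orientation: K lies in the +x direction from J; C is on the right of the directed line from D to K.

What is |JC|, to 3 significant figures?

26.0

Checks: J = (0.00, 0.00) ✓; |DC| = 38.00 ✓; |CK| = 33.00 ✓.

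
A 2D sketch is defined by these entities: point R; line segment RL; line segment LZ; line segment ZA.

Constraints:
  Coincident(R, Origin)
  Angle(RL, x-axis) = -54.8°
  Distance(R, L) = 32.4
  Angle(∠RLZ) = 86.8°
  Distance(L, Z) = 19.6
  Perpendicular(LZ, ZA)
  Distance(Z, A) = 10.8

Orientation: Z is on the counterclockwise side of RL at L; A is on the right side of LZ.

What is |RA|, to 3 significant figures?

46.7

∠RLZ = 86.8°, so LZ runs at -54.8° + (180° − 86.8°) = 38.4° from the x-axis; with |LZ| = 19.6, Z = L + 19.6·(cos 38.4°, sin 38.4°) = (34.0, -14.3). LZ ⟂ ZA; with |ZA| = 10.8 on the right of LZ, A = Z + 10.8·(0.621, -0.784) = (40.7, -22.8). Then |RA| = |A − R| = 46.7.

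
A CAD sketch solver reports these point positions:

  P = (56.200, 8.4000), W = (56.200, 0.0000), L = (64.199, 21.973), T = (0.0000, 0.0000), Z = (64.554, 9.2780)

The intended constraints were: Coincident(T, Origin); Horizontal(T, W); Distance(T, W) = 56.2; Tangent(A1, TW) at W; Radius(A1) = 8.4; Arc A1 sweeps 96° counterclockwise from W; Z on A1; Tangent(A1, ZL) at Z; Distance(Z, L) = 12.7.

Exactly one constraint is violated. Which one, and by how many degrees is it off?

Tangent(A1, ZL) at Z — off by 4.40°.

T = (0.00, 0.00) ✓; T.y = 0.00, W.y = 0.00 ✓; |TW| = 56.20 ✓; ∠(PW, WT) = 90.00° ✓; |PW| = 8.400 ✓; bearing(P→Z) − bearing(P→W) = 96.00° ✓; |PZ| = 8.400 ✓; ∠(PZ, ZL) = 94.40° ✗; |ZL| = 12.70 ✓.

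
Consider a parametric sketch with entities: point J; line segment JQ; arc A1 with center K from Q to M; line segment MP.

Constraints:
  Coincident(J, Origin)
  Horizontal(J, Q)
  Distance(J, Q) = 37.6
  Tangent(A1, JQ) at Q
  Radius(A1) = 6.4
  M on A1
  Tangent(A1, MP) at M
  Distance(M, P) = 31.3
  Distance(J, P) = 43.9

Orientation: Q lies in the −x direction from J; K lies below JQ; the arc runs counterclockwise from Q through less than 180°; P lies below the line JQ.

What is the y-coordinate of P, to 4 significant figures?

-35.88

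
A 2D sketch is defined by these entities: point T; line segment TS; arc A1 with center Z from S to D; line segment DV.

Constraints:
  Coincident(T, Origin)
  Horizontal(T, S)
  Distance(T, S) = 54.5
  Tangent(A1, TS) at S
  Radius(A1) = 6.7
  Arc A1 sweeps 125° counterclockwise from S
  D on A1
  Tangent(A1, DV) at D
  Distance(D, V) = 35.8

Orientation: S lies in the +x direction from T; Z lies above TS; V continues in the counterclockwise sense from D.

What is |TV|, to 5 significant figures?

56.091

T is at the origin; TS is horizontal with |TS| = 54.5 and S on the +x side, so S = (54.500, 0.0000). Tangency of A1 to TS means the radius ZS is perpendicular to TS, so Z = S + (0, 6.7) = (54.500, 6.7000). On A1, S sits at bearing -90° from Z; a 125° counterclockwise sweep puts D at bearing 35°, so D = Z + 6.7·(cos 35°, sin 35°) = (59.988, 10.543). Since A1 is tangent to DV there, ZD ⟂ DV, so DV runs along (−sin 35°, cos 35°); with |DV| = 35.8, V = (39.454, 39.869). Then |TV| = |V − T| = 56.091.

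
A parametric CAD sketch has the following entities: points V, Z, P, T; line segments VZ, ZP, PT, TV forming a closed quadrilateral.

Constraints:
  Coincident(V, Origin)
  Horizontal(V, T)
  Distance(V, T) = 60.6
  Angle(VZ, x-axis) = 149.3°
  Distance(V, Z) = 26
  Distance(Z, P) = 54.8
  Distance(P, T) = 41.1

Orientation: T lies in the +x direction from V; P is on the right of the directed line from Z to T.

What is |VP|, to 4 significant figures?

28.87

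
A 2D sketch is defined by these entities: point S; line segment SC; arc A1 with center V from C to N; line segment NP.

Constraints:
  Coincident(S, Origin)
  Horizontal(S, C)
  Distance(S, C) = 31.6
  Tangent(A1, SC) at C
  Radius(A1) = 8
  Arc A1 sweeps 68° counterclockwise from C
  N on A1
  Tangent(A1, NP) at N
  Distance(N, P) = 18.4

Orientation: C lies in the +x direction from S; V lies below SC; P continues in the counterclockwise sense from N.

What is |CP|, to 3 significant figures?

26.3

On A1, C sits at bearing 90° from V; a 68° counterclockwise sweep puts N at bearing 158°, so N = V + 8.0·(cos 158°, sin 158°) = (24.2, -5.00). Since A1 is tangent to NP there, VN ⟂ NP, so NP runs along (−sin 158°, cos 158°); with |NP| = 18.4, P = (17.3, -22.1). Then |CP| = |P − C| = 26.3.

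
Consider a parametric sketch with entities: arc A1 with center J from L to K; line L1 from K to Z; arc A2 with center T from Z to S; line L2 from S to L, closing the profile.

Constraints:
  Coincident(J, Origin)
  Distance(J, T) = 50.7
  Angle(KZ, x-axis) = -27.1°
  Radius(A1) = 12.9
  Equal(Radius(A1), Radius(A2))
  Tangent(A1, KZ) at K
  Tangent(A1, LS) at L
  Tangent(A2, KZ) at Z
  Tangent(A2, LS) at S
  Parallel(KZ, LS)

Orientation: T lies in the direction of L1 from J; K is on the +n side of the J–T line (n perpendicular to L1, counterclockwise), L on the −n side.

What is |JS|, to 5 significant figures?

52.315

Tangency of A1 to both parallel lines with radius 12.9 puts K and L at J ± 12.9·n: K = (5.8765, 11.484), L = (-5.8765, -11.484). Equal radii place Z and S the same way about T: Z = T + 12.9·n = (51.010, -11.612), S = T − 12.9·n = (39.257, -34.580). Then |JS| = |S − J| = 52.315.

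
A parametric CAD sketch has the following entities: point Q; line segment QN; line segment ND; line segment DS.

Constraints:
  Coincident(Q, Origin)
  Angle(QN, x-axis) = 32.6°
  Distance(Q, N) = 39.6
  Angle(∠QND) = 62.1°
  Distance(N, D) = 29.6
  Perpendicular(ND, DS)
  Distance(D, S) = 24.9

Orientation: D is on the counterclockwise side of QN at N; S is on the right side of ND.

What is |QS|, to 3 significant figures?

60.9

∠QND = 62.1°, so ND runs at 32.6° + (180° − 62.1°) = 150° from the x-axis; with |ND| = 29.6, D = N + 29.6·(cos 150°, sin 150°) = (7.60, 35.9). ND ⟂ DS; with |DS| = 24.9 on the right of ND, S = D + 24.9·(0.492, 0.870) = (19.9, 57.6). Then |QS| = |S − Q| = 60.9.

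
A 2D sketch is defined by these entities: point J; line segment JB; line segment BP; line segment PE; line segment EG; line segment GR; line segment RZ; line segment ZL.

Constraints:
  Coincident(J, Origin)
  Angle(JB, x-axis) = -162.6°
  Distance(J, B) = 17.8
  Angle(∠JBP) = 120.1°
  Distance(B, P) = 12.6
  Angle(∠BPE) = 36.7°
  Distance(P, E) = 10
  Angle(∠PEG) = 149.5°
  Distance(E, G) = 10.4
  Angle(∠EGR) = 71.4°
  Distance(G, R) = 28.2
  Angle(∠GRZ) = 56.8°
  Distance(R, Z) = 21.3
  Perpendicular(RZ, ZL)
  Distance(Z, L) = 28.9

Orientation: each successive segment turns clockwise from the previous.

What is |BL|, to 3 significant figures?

16.0

∠GRZ = 56.8° gives RZ at 91.9° from the x-axis; with |RZ| = 21.3, Z = (-31.7, 1.10). RZ is perpendicular to ZL, so ZL runs at 1.90°; with |ZL| = 28.9, L = (-2.84, 2.05). Then |BL| = |L − B| = 16.0.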